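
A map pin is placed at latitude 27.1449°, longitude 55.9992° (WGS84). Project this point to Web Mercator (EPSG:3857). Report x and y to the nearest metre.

Web Mercator is spherical with R = a = 6378137 m.
x = R·λ = 6378137 × 0.977370418 = 6233802.429 m.
y = R·ln tan(π/4 + φ/2) = 6378137 × 0.492555551 = 3141586.782 m.

x 6233802 m, y 3141587 m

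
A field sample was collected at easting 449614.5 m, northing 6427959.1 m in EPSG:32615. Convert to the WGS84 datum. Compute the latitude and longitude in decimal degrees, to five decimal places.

Zone 15N: λ₀ = -93°, k₀ = 0.9996, false easting 500000 m.
Meridian distance M = (N − FN)/k₀ = 6430531.3 m.
Inverse transverse Mercator on WGS84 gives φ = 57.99039992°, λ = -93.85219940°.

lat 57.99040°, lon -93.85220°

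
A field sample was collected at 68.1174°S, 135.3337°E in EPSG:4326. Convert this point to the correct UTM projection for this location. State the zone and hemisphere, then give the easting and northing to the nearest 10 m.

Zone 53S: E 513880 m, N 2444010 m

Longitude 135.3337° lies in the 6° band [132°, 138°), giving zone 53; latitude is south of the equator, so 53S.
Zone 53 central meridian λ₀ = 6×53 − 183 = 135°; Δλ = +0.3337°.
Transverse Mercator on WGS84 with k₀ = 0.9996 gives E = 513879.494 m, N = 2444009.048 m.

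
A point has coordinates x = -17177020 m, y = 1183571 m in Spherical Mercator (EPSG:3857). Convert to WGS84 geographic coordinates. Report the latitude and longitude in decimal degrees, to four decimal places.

R = 6378137 m. λ = x/R = -154.30379602°.
φ = 2·arctan(exp(y/R)) − 90° = 2·arctan(1.20390) − 90° = 10.57169922°.

lat 10.5717°, lon -154.3038°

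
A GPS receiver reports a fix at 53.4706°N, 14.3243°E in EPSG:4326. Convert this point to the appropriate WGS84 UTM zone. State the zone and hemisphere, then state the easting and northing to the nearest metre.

Longitude 14.3243° lies in the 6° band [12°, 18°), giving zone 33; latitude is north of the equator, so 33N.
Zone 33 central meridian λ₀ = 6×33 − 183 = 15°; Δλ = -0.6757°.
Transverse Mercator on WGS84 with k₀ = 0.9996 gives E = 455148.424 m, N = 5924835.499 m.

Zone 33N: E 455148 m, N 5924835 m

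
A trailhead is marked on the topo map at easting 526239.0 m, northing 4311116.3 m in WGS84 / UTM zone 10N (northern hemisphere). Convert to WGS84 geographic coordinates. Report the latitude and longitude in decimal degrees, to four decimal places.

lat 38.9486°, lon -122.6972°

Zone 10N: λ₀ = -123°, k₀ = 0.9996, false easting 500000 m.
Meridian distance M = (N − FN)/k₀ = 4312841.4 m.
Inverse transverse Mercator on WGS84 gives φ = 38.94860017°, λ = -122.69719964°.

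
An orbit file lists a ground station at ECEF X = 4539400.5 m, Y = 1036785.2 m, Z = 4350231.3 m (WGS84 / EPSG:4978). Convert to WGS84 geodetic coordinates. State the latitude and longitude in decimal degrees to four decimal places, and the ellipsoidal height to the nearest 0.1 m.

lat 43.2456°, lon 12.8655°, h 4108.1 m

λ = atan2(Y, X) = 12.86550032°; p = √(X²+Y²) = 4656294.7 m.
Bowring's method on WGS84 (a = 6378137 m, b = 6356752.314 m) gives φ = 43.24559984°, h = 4108.053 m.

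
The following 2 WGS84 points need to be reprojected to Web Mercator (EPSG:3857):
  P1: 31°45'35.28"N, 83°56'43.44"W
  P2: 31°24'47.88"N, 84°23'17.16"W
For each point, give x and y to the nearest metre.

Web Mercator: x = R·λ, y = R·ln tan(π/4+φ/2), R = 6378137 m.
P1 (31.7598°, -83.9454°) → (-9344759.182, 3731821.779) m.
P2 (31.4133°, -84.3881°) → (-9394040.321, 3686541.142) m.

P1: x -9344759 m, y 3731822 m; P2: x -9394040 m, y 3686541 m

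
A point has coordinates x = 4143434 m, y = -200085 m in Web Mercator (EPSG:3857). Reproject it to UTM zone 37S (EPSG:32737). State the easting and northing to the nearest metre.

E 302118 m, N 9801270 m

Web Mercator inverse (R = 6378137 m) → φ = -1.79709940°, λ = 37.22110091°.
UTM 37S forward: E = 302117.833 m, N = 9801269.508 m.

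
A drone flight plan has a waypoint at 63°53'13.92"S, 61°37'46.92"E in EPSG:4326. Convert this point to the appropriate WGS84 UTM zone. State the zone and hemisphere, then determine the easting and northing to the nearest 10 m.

Zone 41S: E 432710 m, N 2914830 m

Longitude 61.6297° lies in the 6° band [60°, 66°), giving zone 41; latitude is south of the equator, so 41S.
Zone 41 central meridian λ₀ = 6×41 − 183 = 63°; Δλ = -1.3703°.
Transverse Mercator on WGS84 with k₀ = 0.9996 gives E = 432709.521 m, N = 2914832.771 m.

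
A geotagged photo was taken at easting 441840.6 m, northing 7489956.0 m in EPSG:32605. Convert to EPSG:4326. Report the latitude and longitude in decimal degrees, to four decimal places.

lat 67.5197°, lon -154.3631°

Zone 5N: λ₀ = -153°, k₀ = 0.9996, false easting 500000 m.
Meridian distance M = (N − FN)/k₀ = 7492953.2 m.
Inverse transverse Mercator on WGS84 gives φ = 67.51970003°, λ = -154.36310014°.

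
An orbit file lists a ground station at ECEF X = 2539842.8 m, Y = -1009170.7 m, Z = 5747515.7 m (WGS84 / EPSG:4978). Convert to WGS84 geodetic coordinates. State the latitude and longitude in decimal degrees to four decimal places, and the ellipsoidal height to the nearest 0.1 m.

lat 64.7174°, lon -21.6697°, h 3529.9 m

λ = atan2(Y, X) = -21.66970058°; p = √(X²+Y²) = 2732988.6 m.
Bowring's method on WGS84 (a = 6378137 m, b = 6356752.314 m) gives φ = 64.71740000°, h = 3529.865 m.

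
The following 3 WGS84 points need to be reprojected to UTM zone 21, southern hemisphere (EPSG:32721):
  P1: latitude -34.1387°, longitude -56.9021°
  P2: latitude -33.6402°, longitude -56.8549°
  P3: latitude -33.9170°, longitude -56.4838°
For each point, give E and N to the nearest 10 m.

P1: E 509030 m, N 6222460 m; P2: E 513460 m, N 6277730 m; P3: E 547720 m, N 6246930 m

UTM zone 21S: λ₀ = -57°, k₀ = 0.9996.
P1 (-34.1387°, -56.9021°) → (509026.134, 6222460.740) m.
P2 (-33.6402°, -56.8549°) → (513455.906, 6277727.327) m.
P3 (-33.9170°, -56.4838°) → (547716.510, 6246926.894) m.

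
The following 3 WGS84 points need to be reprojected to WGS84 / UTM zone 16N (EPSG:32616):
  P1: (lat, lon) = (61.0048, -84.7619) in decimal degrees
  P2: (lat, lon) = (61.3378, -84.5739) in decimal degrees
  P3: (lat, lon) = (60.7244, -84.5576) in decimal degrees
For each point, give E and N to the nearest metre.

P1: E 621015 m, N 6765390 m; P2: E 629801 m, N 6802826 m; P3: E 633221 m, N 6734568 m

UTM zone 16N: λ₀ = -87°, k₀ = 0.9996.
P1 (61.0048°, -84.7619°) → (621014.932, 6765389.691) m.
P2 (61.3378°, -84.5739°) → (629800.957, 6802825.885) m.
P3 (60.7244°, -84.5576°) → (633221.148, 6734567.766) m.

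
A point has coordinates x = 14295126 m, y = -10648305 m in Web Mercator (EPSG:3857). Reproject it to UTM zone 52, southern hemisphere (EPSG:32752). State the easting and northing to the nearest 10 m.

Web Mercator inverse (R = 6378137 m) → φ = -68.66759885°, λ = 128.41530174°.
UTM 52S forward: E = 476263.035 m, N = 2382588.535 m.

E 476260 m, N 2382590 m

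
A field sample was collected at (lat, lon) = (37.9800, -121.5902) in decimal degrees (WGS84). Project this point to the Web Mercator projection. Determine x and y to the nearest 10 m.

Web Mercator is spherical with R = a = 6378137 m.
x = R·λ = 6378137 × -2.122149328 = -13535359.149 m.
y = R·ln tan(π/4 + φ/2) = 6378137 × 0.717545087 = 4576600.869 m.

x -13535360 m, y 4576600 m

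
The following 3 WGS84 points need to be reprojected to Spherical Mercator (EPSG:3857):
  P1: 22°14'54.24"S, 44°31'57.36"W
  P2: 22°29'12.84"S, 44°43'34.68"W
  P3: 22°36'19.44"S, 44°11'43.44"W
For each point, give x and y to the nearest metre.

P1: x -4957346 m, y -2541375 m; P2: x -4978909 m, y -2570085 m; P3: x -4919809 m, y -2584368 m

Web Mercator: x = R·λ, y = R·ln tan(π/4+φ/2), R = 6378137 m.
P1 (-22.2484°, -44.5326°) → (-4957346.356, -2541374.864) m.
P2 (-22.4869°, -44.7263°) → (-4978908.941, -2570084.685) m.
P3 (-22.6054°, -44.1954°) → (-4919809.423, -2584367.683) m.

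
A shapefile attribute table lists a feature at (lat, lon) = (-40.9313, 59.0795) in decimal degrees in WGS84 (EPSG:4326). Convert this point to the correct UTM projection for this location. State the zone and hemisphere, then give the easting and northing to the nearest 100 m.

Longitude 59.0795° lies in the 6° band [54°, 60°), giving zone 40; latitude is south of the equator, so 40S.
Zone 40 central meridian λ₀ = 6×40 − 183 = 57°; Δλ = +2.0795°.
Transverse Mercator on WGS84 with k₀ = 0.9996 gives E = 675076.117 m, N = 5466787.252 m.

Zone 40S: E 675100 m, N 5466800 m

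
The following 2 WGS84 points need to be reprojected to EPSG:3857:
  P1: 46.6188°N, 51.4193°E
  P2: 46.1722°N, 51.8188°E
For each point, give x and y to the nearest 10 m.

P1: x 5723970 m, y 5880070 m; P2: x 5768440 m, y 5807990 m

Web Mercator: x = R·λ, y = R·ln tan(π/4+φ/2), R = 6378137 m.
P1 (46.6188°, 51.4193°) → (5723970.293, 5880072.990) m.
P2 (46.1722°, 51.8188°) → (5768442.430, 5807987.463) m.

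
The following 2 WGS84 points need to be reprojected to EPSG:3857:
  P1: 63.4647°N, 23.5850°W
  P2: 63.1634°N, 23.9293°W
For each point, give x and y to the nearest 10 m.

P1: x -2625470 m, y 9215110 m; P2: x -2663800 m, y 9140430 m

Web Mercator: x = R·λ, y = R·ln tan(π/4+φ/2), R = 6378137 m.
P1 (63.4647°, -23.5850°) → (-2625470.190, 9215114.289) m.
P2 (63.1634°, -23.9293°) → (-2663797.491, 9140429.556) m.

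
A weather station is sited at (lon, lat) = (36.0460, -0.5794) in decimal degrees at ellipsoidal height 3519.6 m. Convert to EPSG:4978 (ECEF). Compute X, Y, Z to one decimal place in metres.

X 5159593.4 m, Y 3754996.7 m, Z -64101.3 m

WGS84: a = 6378137 m, e² = 0.006694380; N(φ) = a/√(1−e²sin²φ) = 6378139.183 m.
X = (N+h)·cosφ·cosλ = 5159593.388 m; Y = (N+h)·cosφ·sinλ = 3754996.723 m; Z = (N(1−e²)+h)·sinφ = -64101.257 m.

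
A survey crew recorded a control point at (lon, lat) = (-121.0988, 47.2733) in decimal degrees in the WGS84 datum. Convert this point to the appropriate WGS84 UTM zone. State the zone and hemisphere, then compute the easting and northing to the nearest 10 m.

Longitude -121.0988° lies in the 6° band [-126°, -120°), giving zone 10; latitude is north of the equator, so 10N.
Zone 10 central meridian λ₀ = 6×10 − 183 = -123°; Δλ = +1.9012°.
Transverse Mercator on WGS84 with k₀ = 0.9996 gives E = 643799.075 m, N = 5237288.580 m.

Zone 10N: E 643800 m, N 5237290 m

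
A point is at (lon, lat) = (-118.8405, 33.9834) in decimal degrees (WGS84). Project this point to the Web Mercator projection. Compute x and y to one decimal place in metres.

x -13229263.9 m, y 4026573.3 m

Web Mercator is spherical with R = a = 6378137 m.
x = R·λ = 6378137 × -2.074158010 = -13229263.946 m.
y = R·ln tan(π/4 + φ/2) = 6378137 × 0.631308683 = 4026573.269 m.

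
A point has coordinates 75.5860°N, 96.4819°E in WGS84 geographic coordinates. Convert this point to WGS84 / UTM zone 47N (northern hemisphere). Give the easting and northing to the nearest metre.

E 430050 m, N 8390480 m

Zone 47 central meridian λ₀ = 6×47 − 183 = 99°; Δλ = -2.5181°.
Transverse Mercator on WGS84 with k₀ = 0.9996 gives E = 430050.109 m, N = 8390479.694 m.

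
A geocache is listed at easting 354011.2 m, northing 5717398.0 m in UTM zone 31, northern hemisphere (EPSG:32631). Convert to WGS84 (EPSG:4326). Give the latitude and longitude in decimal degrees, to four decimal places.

lat 51.5887°, lon 0.8926°

Zone 31N: λ₀ = 3°, k₀ = 0.9996, false easting 500000 m.
Meridian distance M = (N − FN)/k₀ = 5719685.9 m.
Inverse transverse Mercator on WGS84 gives φ = 51.58869976°, λ = 0.89260000°.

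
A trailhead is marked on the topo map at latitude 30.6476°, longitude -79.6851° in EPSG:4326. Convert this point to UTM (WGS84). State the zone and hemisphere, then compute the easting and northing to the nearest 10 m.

Longitude -79.6851° lies in the 6° band [-84°, -78°), giving zone 17; latitude is north of the equator, so 17N.
Zone 17 central meridian λ₀ = 6×17 − 183 = -81°; Δλ = +1.3149°.
Transverse Mercator on WGS84 with k₀ = 0.9996 gives E = 625992.916 m, N = 3391285.277 m.

Zone 17N: E 625990 m, N 3391290 m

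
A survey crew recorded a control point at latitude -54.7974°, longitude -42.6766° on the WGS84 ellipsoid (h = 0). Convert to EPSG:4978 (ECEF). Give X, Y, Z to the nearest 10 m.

WGS84: a = 6378137 m, e² = 0.006694380; N(φ) = a/√(1−e²sin²φ) = 6392439.219 m.
X = (N+h)·cosφ·cosλ = 2709214.183 m; Y = (N+h)·cosφ·sinλ = -2497943.039 m; Z = (N(1−e²)+h)·sinφ = -5188414.576 m.

X 2709210 m, Y -2497940 m, Z -5188410 m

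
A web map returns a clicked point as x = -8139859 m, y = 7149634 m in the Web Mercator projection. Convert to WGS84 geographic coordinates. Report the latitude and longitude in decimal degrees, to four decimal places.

R = 6378137 m. λ = x/R = -73.12159750°.
φ = 2·arctan(exp(y/R)) − 90° = 2·arctan(3.06780) − 90° = 53.89149781°.

lat 53.8915°, lon -73.1216°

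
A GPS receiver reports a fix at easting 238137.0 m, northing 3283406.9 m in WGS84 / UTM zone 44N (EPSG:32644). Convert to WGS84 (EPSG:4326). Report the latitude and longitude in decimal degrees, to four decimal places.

lat 29.6531°, lon 78.2948°

Zone 44N: λ₀ = 81°, k₀ = 0.9996, false easting 500000 m.
Meridian distance M = (N − FN)/k₀ = 3284720.8 m.
Inverse transverse Mercator on WGS84 gives φ = 29.65309957°, λ = 78.29479964°.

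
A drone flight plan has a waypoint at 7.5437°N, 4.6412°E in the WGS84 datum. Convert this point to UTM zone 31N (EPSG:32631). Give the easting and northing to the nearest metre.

E 681078 m, N 834194 m

Zone 31 central meridian λ₀ = 6×31 − 183 = 3°; Δλ = +1.6412°.
Transverse Mercator on WGS84 with k₀ = 0.9996 gives E = 681078.375 m, N = 834194.268 m.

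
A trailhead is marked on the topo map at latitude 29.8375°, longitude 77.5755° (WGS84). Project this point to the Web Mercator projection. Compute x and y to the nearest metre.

Web Mercator is spherical with R = a = 6378137 m.
x = R·λ = 6378137 × 1.353947894 = 8635665.158 m.
y = R·ln tan(π/4 + φ/2) = 6378137 × 0.546033903 = 3482679.039 m.

x 8635665 m, y 3482679 m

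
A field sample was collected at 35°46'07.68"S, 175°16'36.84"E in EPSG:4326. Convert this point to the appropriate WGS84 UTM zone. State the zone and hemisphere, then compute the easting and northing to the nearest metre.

Longitude 175.2769° lies in the 6° band [174°, 180°), giving zone 60; latitude is south of the equator, so 60S.
Zone 60 central meridian λ₀ = 6×60 − 183 = 177°; Δλ = -1.7231°.
Transverse Mercator on WGS84 with k₀ = 0.9996 gives E = 344241.564 m, N = 6040325.263 m.

Zone 60S: E 344242 m, N 6040325 m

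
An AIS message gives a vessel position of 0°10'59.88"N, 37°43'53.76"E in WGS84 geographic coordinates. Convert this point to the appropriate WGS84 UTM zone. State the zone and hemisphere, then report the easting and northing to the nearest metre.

Longitude 37.7316° lies in the 6° band [36°, 42°), giving zone 37; latitude is north of the equator, so 37N.
Zone 37 central meridian λ₀ = 6×37 − 183 = 39°; Δλ = -1.2684°.
Transverse Mercator on WGS84 with k₀ = 0.9996 gives E = 358847.947 m, N = 20265.157 m.

Zone 37N: E 358848 m, N 20265 m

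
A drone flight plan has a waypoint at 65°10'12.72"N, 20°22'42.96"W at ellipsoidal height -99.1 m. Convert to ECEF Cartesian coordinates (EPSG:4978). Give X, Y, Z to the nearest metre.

X 2517614 m, Y -935222 m, Z 5765614 m

WGS84: a = 6378137 m, e² = 0.006694380; N(φ) = a/√(1−e²sin²φ) = 6395794.316 m.
X = (N+h)·cosφ·cosλ = 2517614.275 m; Y = (N+h)·cosφ·sinλ = -935222.120 m; Z = (N(1−e²)+h)·sinφ = 5765614.060 m.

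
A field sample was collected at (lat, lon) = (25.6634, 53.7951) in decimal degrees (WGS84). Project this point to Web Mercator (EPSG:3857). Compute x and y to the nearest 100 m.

Web Mercator is spherical with R = a = 6378137 m.
x = R·λ = 6378137 × 0.938901616 = 5988443.139 m.
y = R·ln tan(π/4 + φ/2) = 6378137 × 0.463685707 = 2957450.966 m.

x 5988400 m, y 2957500 m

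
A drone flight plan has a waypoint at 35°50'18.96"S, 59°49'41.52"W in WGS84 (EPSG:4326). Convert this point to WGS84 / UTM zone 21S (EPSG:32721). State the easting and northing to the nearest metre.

E 244550 m, N 6030260 m

Zone 21 central meridian λ₀ = 6×21 − 183 = -57°; Δλ = -2.8282°.
Transverse Mercator on WGS84 with k₀ = 0.9996 gives E = 244549.791 m, N = 6030259.753 m.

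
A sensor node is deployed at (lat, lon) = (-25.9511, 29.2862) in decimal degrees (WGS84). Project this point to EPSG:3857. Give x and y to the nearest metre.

x 3260125 m, y -2993026 m

Web Mercator is spherical with R = a = 6378137 m.
x = R·λ = 6378137 × 0.511140615 = 3260124.871 m.
y = R·ln tan(π/4 + φ/2) = 6378137 × -0.469263318 = -2993025.729 m.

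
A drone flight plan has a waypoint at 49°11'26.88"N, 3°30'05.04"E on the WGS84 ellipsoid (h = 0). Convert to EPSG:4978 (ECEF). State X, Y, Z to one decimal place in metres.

WGS84: a = 6378137 m, e² = 0.006694380; N(φ) = a/√(1−e²sin²φ) = 6390402.670 m.
X = (N+h)·cosφ·cosλ = 4168601.423 m; Y = (N+h)·cosφ·sinλ = 255064.825 m; Z = (N(1−e²)+h)·sinφ = 4804453.086 m.

X 4168601.4 m, Y 255064.8 m, Z 4804453.1 m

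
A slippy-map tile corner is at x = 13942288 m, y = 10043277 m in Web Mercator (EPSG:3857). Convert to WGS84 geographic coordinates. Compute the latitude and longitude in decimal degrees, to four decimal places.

lat 66.6009°, lon 125.2457°

R = 6378137 m. λ = x/R = 125.24570406°.
φ = 2·arctan(exp(y/R)) − 90° = 2·arctan(4.82901) − 90° = 66.60090039°.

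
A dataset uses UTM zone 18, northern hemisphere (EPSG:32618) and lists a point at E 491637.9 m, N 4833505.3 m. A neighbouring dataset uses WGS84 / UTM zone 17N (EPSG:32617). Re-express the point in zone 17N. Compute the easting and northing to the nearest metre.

E 975505 m, N 4850421 m

UTM 18N → geographic: φ = 43.65449995°, λ = -75.10369939°.
UTM 17N (λ₀ = -81°) forward: E = 975504.883 m, N = 4850420.653 m.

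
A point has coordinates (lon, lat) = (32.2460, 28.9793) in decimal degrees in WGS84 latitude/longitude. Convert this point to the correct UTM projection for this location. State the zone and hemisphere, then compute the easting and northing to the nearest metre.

Zone 36N: E 426545 m, N 3205926 m

Longitude 32.2460° lies in the 6° band [30°, 36°), giving zone 36; latitude is north of the equator, so 36N.
Zone 36 central meridian λ₀ = 6×36 − 183 = 33°; Δλ = -0.7540°.
Transverse Mercator on WGS84 with k₀ = 0.9996 gives E = 426544.691 m, N = 3205926.415 m.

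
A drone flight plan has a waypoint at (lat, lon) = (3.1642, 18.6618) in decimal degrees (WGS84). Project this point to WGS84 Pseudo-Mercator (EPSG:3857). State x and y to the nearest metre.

x 2077422 m, y 352416 m

Web Mercator is spherical with R = a = 6378137 m.
x = R·λ = 6378137 × 0.325709854 = 2077422.073 m.
y = R·ln tan(π/4 + φ/2) = 6378137 × 0.055253802 = 352416.316 m.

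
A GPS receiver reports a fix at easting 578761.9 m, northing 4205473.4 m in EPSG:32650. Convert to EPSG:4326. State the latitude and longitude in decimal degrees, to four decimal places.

Zone 50N: λ₀ = 117°, k₀ = 0.9996, false easting 500000 m.
Meridian distance M = (N − FN)/k₀ = 4207156.3 m.
Inverse transverse Mercator on WGS84 gives φ = 37.99350028°, λ = 117.89699953°.

lat 37.9935°, lon 117.8970°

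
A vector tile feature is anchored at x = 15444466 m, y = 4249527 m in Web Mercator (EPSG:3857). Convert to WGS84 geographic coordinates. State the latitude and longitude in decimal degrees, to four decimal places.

R = 6378137 m. λ = x/R = 138.73999863°.
φ = 2·arctan(exp(y/R)) − 90° = 2·arctan(1.94695) − 90° = 35.62779747°.

lat 35.6278°, lon 138.7400°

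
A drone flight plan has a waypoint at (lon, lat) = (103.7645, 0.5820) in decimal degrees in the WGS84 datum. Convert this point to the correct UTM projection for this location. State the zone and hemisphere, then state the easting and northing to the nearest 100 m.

Zone 48N: E 362500 m, N 64300 m

Longitude 103.7645° lies in the 6° band [102°, 108°), giving zone 48; latitude is north of the equator, so 48N.
Zone 48 central meridian λ₀ = 6×48 − 183 = 105°; Δλ = -1.2355°.
Transverse Mercator on WGS84 with k₀ = 0.9996 gives E = 362516.104 m, N = 64343.568 m.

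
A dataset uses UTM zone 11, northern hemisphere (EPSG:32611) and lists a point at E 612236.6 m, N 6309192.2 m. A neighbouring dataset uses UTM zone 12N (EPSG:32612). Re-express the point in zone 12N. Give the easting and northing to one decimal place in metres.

E 246994.8 m, N 6315373.8 m

UTM 11N → geographic: φ = 56.91279968°, λ = -115.15660010°.
UTM 12N (λ₀ = -111°) forward: E = 246994.799 m, N = 6315373.774 m.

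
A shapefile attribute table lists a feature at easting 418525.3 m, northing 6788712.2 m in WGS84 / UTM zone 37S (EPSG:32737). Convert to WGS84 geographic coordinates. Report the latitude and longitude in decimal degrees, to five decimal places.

Zone 37S: λ₀ = 39°, k₀ = 0.9996, false easting 500000 m, false northing 10000000 m.
Meridian distance M = (N − FN)/k₀ = -3212572.8 m.
Inverse transverse Mercator on WGS84 gives φ = -29.02719982°, λ = 38.16330024°.

lat -29.02720°, lon 38.16330°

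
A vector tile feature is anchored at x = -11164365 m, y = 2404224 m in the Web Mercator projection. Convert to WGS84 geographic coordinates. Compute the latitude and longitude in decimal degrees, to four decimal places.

lat 21.1035°, lon -100.2912°

R = 6378137 m. λ = x/R = -100.29119717°.
φ = 2·arctan(exp(y/R)) − 90° = 2·arctan(1.45783) − 90° = 21.10349879°.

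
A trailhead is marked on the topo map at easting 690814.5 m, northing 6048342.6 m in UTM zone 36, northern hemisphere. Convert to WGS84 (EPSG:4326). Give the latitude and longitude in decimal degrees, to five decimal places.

lat 54.54660°, lon 35.95020°

Zone 36N: λ₀ = 33°, k₀ = 0.9996, false easting 500000 m.
Meridian distance M = (N − FN)/k₀ = 6050762.9 m.
Inverse transverse Mercator on WGS84 gives φ = 54.54659969°, λ = 35.95020012°.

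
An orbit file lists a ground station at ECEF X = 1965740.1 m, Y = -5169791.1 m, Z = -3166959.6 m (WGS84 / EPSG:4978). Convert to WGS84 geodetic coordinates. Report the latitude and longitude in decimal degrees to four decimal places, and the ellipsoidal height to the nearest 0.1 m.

lat -29.9614°, lon -69.1814°, h 585.1 m

λ = atan2(Y, X) = -69.18139999°; p = √(X²+Y²) = 5530901.7 m.
Bowring's method on WGS84 (a = 6378137 m, b = 6356752.314 m) gives φ = -29.96140002°, h = 585.106 m.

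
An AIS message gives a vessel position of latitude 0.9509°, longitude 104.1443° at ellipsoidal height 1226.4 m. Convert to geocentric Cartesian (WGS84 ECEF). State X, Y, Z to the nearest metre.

WGS84: a = 6378137 m, e² = 0.006694380; N(φ) = a/√(1−e²sin²φ) = 6378142.880 m.
X = (N+h)·cosφ·cosλ = -1558678.775 m; Y = (N+h)·cosφ·sinλ = 6185116.375 m; Z = (N(1−e²)+h)·sinφ = 105160.702 m.

X -1558679 m, Y 6185116 m, Z 105161 m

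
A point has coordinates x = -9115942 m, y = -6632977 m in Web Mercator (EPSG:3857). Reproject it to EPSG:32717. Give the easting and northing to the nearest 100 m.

E 437600 m, N 4342500 m

Web Mercator inverse (R = 6378137 m) → φ = -51.06600185°, λ = -81.88990028°.
UTM 17S forward: E = 437645.213 m, N = 4342458.728 m.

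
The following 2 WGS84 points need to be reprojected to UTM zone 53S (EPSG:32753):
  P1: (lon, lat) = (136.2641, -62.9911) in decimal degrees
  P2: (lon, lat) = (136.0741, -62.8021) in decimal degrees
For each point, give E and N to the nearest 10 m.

UTM zone 53S: λ₀ = 135°, k₀ = 0.9996.
P1 (-62.9911°, 136.2641°) → (564046.335, 3014772.898) m.
P2 (-62.8021°, 136.0741°) → (554772.011, 3036003.264) m.

P1: E 564050 m, N 3014770 m; P2: E 554770 m, N 3036000 m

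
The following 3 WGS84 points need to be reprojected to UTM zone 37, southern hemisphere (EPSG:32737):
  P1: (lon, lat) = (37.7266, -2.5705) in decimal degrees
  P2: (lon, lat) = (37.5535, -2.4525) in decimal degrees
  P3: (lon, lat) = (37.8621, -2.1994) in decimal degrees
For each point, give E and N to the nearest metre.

UTM zone 37S: λ₀ = 39°, k₀ = 0.9996.
P1 (-2.5705°, 37.7266°) → (358432.400, 9715810.040) m.
P2 (-2.4525°, 37.5535°) → (339170.075, 9728836.513) m.
P3 (-2.1994°, 37.8621°) → (373464.525, 9756850.792) m.

P1: E 358432 m, N 9715810 m; P2: E 339170 m, N 9728837 m; P3: E 373465 m, N 9756851 m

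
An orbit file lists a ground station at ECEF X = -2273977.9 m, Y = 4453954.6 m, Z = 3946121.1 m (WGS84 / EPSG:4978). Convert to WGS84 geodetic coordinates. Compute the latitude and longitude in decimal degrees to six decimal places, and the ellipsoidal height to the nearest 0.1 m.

lat 38.463800°, lon 117.046700°, h 381.6 m

λ = atan2(Y, X) = 117.04670021°; p = √(X²+Y²) = 5000868.6 m.
Bowring's method on WGS84 (a = 6378137 m, b = 6356752.314 m) gives φ = 38.46379989°, h = 381.564 m.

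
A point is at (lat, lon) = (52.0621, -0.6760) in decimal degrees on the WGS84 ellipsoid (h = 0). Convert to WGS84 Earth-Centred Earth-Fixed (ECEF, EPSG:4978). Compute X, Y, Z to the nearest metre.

WGS84: a = 6378137 m, e² = 0.006694380; N(φ) = a/√(1−e²sin²φ) = 6391457.855 m.
X = (N+h)·cosφ·cosλ = 3929239.717 m; Y = (N+h)·cosφ·sinλ = -46360.994 m; Z = (N(1−e²)+h)·sinφ = 5007054.454 m.

X 3929240 m, Y -46361 m, Z 5007054 m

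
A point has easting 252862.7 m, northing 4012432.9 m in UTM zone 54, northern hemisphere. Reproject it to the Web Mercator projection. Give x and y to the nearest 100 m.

x 15390000 m, y 4331700 m

Unproject from UTM 54N (λ₀ = 141°) → φ = 36.22520038°, λ = 138.25039971°.
Web Mercator (R = 6378137 m): x = 15389964.098 m, y = 4331653.006 m.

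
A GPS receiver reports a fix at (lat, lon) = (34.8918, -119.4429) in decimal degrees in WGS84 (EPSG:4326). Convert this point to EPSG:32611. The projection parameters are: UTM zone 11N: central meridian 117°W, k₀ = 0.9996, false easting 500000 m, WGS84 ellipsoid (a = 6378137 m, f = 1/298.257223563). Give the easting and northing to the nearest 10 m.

E 276760 m, N 3863770 m

Zone 11 central meridian λ₀ = 6×11 − 183 = -117°; Δλ = -2.4429°.
Transverse Mercator on WGS84 with k₀ = 0.9996 gives E = 276764.726 m, N = 3863767.464 m.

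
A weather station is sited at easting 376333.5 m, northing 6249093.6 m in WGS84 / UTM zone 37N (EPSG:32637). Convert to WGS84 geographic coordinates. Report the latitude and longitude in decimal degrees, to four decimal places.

Zone 37N: λ₀ = 39°, k₀ = 0.9996, false easting 500000 m.
Meridian distance M = (N − FN)/k₀ = 6251594.2 m.
Inverse transverse Mercator on WGS84 gives φ = 56.37029966°, λ = 36.99780015°.

lat 56.3703°, lon 36.9978°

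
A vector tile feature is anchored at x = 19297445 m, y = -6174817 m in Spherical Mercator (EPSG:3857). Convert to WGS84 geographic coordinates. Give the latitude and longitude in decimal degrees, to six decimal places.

lat -48.406897°, lon 173.351898°

R = 6378137 m. λ = x/R = 173.35189788°.
φ = 2·arctan(exp(y/R)) − 90° = 2·arctan(0.37980) − 90° = -48.40689736°.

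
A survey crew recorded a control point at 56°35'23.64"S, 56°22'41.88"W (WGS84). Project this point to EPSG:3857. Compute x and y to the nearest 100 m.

x -6276000 m, y -7676800 m

Web Mercator is spherical with R = a = 6378137 m.
x = R·λ = 6378137 × -0.983986962 = -6276003.648 m.
y = R·ln tan(π/4 + φ/2) = 6378137 × -1.203604696 = -7676755.646 m.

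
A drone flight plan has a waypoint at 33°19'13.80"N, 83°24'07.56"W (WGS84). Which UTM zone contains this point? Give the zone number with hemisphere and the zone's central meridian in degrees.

Zone 17N, central meridian -81°

UTM zone = ⌊(λ + 180)/6⌋ + 1; -83.4021° ∈ [-84°, -78°) → zone 17.
Hemisphere: N (φ ≥ 0).
Central meridian λ₀ = 6×17 − 183 = -81°.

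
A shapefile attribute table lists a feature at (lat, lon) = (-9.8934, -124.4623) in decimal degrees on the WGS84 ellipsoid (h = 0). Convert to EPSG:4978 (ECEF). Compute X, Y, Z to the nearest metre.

X -3555837 m, Y -5181075 m, Z -1088635 m

WGS84: a = 6378137 m, e² = 0.006694380; N(φ) = a/√(1−e²sin²φ) = 6378767.324 m.
X = (N+h)·cosφ·cosλ = -3555837.194 m; Y = (N+h)·cosφ·sinλ = -5181075.184 m; Z = (N(1−e²)+h)·sinφ = -1088635.028 m.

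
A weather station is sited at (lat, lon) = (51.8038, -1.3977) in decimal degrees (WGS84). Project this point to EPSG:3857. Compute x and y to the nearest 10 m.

Web Mercator is spherical with R = a = 6378137 m.
x = R·λ = 6378137 × -0.024394467 = -155591.252 m.
y = R·ln tan(π/4 + φ/2) = 6378137 × 1.060611810 = 6764727.426 m.

x -155590 m, y 6764730 m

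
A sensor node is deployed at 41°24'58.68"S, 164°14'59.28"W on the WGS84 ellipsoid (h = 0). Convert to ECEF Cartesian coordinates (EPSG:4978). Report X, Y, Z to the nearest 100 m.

X -4610300 m, Y -1300300 m, Z -4197200 m

WGS84: a = 6378137 m, e² = 0.006694380; N(φ) = a/√(1−e²sin²φ) = 6387500.162 m.
X = (N+h)·cosφ·cosλ = -4610283.731 m; Y = (N+h)·cosφ·sinλ = -1300251.859 m; Z = (N(1−e²)+h)·sinφ = -4197205.504 m.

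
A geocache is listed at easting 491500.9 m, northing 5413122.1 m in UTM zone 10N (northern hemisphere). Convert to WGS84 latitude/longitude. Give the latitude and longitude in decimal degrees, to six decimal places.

Zone 10N: λ₀ = -123°, k₀ = 0.9996, false easting 500000 m.
Meridian distance M = (N − FN)/k₀ = 5415288.2 m.
Inverse transverse Mercator on WGS84 gives φ = 48.87100000°, λ = -123.11590015°.

lat 48.871000°, lon -123.115900°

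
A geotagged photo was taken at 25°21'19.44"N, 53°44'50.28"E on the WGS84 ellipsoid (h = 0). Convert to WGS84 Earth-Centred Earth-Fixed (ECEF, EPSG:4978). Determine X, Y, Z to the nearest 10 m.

X 3410460 m, Y 4650820 m, Z 2714700 m

WGS84: a = 6378137 m, e² = 0.006694380; N(φ) = a/√(1−e²sin²φ) = 6382055.611 m.
X = (N+h)·cosφ·cosλ = 3410458.746 m; Y = (N+h)·cosφ·sinλ = 4650819.221 m; Z = (N(1−e²)+h)·sinφ = 2714703.631 m.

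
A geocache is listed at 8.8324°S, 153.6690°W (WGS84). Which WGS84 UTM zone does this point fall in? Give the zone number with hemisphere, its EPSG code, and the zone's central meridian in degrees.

UTM zone = ⌊(λ + 180)/6⌋ + 1; -153.6690° ∈ [-156°, -150°) → zone 5.
Hemisphere: S (φ < 0).
Central meridian λ₀ = 6×5 − 183 = -153°.
EPSG code: 32705.

Zone 5S (EPSG:32705), central meridian -153°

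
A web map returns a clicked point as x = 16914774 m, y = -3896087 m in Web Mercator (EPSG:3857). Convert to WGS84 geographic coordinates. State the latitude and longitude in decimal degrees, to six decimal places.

lat -33.005899°, lon 151.948000°

R = 6378137 m. λ = x/R = 151.94800012°.
φ = 2·arctan(exp(y/R)) − 90° = 2·arctan(0.54289) − 90° = -33.00589913°.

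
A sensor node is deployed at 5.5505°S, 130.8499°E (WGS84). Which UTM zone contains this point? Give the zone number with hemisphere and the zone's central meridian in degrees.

Zone 52S, central meridian 129°

UTM zone = ⌊(λ + 180)/6⌋ + 1; 130.8499° ∈ [126°, 132°) → zone 52.
Hemisphere: S (φ < 0).
Central meridian λ₀ = 6×52 − 183 = 129°.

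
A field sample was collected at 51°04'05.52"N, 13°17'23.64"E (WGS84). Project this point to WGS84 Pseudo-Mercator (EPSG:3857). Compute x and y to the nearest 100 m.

Web Mercator is spherical with R = a = 6378137 m.
x = R·λ = 6378137 × 0.231952512 = 1479424.901 m.
y = R·ln tan(π/4 + φ/2) = 6378137 × 1.040016292 = 6633366.391 m.

x 1479400 m, y 6633400 m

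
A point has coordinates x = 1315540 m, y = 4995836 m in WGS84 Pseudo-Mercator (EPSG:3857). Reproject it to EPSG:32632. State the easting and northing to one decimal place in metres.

E 737387.2 m, N 4530146.9 m

Web Mercator inverse (R = 6378137 m) → φ = 40.88800205°, λ = 11.81769689°.
UTM 32N forward: E = 737387.163 m, N = 4530146.890 m.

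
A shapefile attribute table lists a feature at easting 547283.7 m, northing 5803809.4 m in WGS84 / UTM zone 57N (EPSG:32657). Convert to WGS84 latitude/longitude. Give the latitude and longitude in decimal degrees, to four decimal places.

Zone 57N: λ₀ = 159°, k₀ = 0.9996, false easting 500000 m.
Meridian distance M = (N − FN)/k₀ = 5806131.9 m.
Inverse transverse Mercator on WGS84 gives φ = 52.38249998°, λ = 159.69470007°.

lat 52.3825°, lon 159.6947°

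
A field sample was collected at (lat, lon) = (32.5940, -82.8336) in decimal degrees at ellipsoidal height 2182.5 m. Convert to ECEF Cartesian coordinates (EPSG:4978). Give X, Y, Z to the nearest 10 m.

WGS84: a = 6378137 m, e² = 0.006694380; N(φ) = a/√(1−e²sin²φ) = 6384341.022 m.
X = (N+h)·cosφ·cosλ = 671250.181 m; Y = (N+h)·cosφ·sinλ = -5338668.462 m; Z = (N(1−e²)+h)·sinφ = 3417285.980 m.

X 671250 m, Y -5338670 m, Z 3417290 m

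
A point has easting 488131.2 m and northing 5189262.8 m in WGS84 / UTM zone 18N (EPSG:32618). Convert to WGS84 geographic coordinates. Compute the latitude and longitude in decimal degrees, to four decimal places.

Zone 18N: λ₀ = -75°, k₀ = 0.9996, false easting 500000 m.
Meridian distance M = (N − FN)/k₀ = 5191339.3 m.
Inverse transverse Mercator on WGS84 gives φ = 46.85680018°, λ = -75.15570039°.

lat 46.8568°, lon -75.1557°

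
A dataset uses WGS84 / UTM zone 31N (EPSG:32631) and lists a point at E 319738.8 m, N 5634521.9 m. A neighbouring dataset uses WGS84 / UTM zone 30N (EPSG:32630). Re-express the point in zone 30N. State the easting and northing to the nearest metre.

E 742213 m, N 5637039 m

UTM 31N → geographic: φ = 50.83429995°, λ = 0.43999934°.
UTM 30N (λ₀ = -3°) forward: E = 742212.757 m, N = 5637039.221 m.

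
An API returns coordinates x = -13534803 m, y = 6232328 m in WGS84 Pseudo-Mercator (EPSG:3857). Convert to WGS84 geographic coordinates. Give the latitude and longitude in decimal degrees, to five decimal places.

R = 6378137 m. λ = x/R = -121.58520402°.
φ = 2·arctan(exp(y/R)) − 90° = 2·arctan(2.65684) − 90° = 48.74869931°.

lat 48.74870°, lon -121.58520°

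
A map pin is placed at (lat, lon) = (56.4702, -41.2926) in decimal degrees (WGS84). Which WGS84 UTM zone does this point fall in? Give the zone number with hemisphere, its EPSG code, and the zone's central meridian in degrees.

UTM zone = ⌊(λ + 180)/6⌋ + 1; -41.2926° ∈ [-42°, -36°) → zone 24.
Hemisphere: N (φ ≥ 0).
Central meridian λ₀ = 6×24 − 183 = -39°.
EPSG code: 32624.

Zone 24N (EPSG:32624), central meridian -39°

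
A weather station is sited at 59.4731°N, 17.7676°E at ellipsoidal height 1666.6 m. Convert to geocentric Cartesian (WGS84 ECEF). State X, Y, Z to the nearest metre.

X 3093698 m, Y 991348 m, Z 5472329 m

WGS84: a = 6378137 m, e² = 0.006694380; N(φ) = a/√(1−e²sin²φ) = 6394036.968 m.
X = (N+h)·cosφ·cosλ = 3093697.965 m; Y = (N+h)·cosφ·sinλ = 991348.320 m; Z = (N(1−e²)+h)·sinφ = 5472329.014 m.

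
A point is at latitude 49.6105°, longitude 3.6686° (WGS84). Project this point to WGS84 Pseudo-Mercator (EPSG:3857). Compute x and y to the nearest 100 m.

x 408400 m, y 6379100 m

Web Mercator is spherical with R = a = 6378137 m.
x = R·λ = 6378137 × 0.064029149 = 408386.684 m.
y = R·ln tan(π/4 + φ/2) = 6378137 × 1.000149819 = 6379092.566 m.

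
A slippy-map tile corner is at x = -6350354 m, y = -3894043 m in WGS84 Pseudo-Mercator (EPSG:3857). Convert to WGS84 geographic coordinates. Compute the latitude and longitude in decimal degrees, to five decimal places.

lat -32.99050°, lon -57.04620°

R = 6378137 m. λ = x/R = -57.04620058°.
φ = 2·arctan(exp(y/R)) − 90° = 2·arctan(0.54306) − 90° = -32.99049951°.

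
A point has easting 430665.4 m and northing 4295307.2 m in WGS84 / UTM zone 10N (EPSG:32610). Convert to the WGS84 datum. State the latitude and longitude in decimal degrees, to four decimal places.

lat 38.8038°, lon -123.7985°

Zone 10N: λ₀ = -123°, k₀ = 0.9996, false easting 500000 m.
Meridian distance M = (N − FN)/k₀ = 4297026.0 m.
Inverse transverse Mercator on WGS84 gives φ = 38.80380002°, λ = -123.79850057°.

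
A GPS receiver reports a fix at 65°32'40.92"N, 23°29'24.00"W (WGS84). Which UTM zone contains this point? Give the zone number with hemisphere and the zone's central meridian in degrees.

Zone 27N, central meridian -21°

UTM zone = ⌊(λ + 180)/6⌋ + 1; -23.4900° ∈ [-24°, -18°) → zone 27.
Hemisphere: N (φ ≥ 0).
Central meridian λ₀ = 6×27 − 183 = -21°.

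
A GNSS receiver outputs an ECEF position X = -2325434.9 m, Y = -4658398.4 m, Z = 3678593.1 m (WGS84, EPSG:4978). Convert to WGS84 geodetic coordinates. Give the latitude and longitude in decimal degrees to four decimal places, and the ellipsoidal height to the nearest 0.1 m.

lat 35.4238°, lon -116.5280°, h 3987.4 m

λ = atan2(Y, X) = -116.52800012°; p = √(X²+Y²) = 5206565.4 m.
Bowring's method on WGS84 (a = 6378137 m, b = 6356752.314 m) gives φ = 35.42379984°, h = 3987.425 m.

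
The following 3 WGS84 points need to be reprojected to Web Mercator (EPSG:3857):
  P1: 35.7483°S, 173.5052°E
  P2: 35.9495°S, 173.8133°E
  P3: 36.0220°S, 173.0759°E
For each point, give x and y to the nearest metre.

P1: x 19314511 m, y -4266043 m; P2: x 19348808 m, y -4293675 m; P3: x 19266721 m, y -4303649 m

Web Mercator: x = R·λ, y = R·ln tan(π/4+φ/2), R = 6378137 m.
P1 (-35.7483°, 173.5052°) → (19314510.514, -4266042.882) m.
P2 (-35.9495°, 173.8133°) → (19348808.049, -4293674.873) m.
P3 (-36.0220°, 173.0759°) → (19266721.057, -4303648.961) m.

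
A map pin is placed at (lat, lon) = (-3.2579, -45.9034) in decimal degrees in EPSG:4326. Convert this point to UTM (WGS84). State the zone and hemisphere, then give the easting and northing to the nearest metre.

Longitude -45.9034° lies in the 6° band [-48°, -42°), giving zone 23; latitude is south of the equator, so 23S.
Zone 23 central meridian λ₀ = 6×23 − 183 = -45°; Δλ = -0.9034°.
Transverse Mercator on WGS84 with k₀ = 0.9996 gives E = 399631.419 m, N = 9639855.297 m.

Zone 23S: E 399631 m, N 9639855 m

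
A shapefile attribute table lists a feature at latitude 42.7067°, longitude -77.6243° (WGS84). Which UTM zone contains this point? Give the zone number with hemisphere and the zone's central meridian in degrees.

UTM zone = ⌊(λ + 180)/6⌋ + 1; -77.6243° ∈ [-78°, -72°) → zone 18.
Hemisphere: N (φ ≥ 0).
Central meridian λ₀ = 6×18 − 183 = -75°.

Zone 18N, central meridian -75°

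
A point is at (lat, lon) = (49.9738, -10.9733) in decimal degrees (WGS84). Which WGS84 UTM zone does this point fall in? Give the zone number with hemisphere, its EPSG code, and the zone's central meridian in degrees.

UTM zone = ⌊(λ + 180)/6⌋ + 1; -10.9733° ∈ [-12°, -6°) → zone 29.
Hemisphere: N (φ ≥ 0).
Central meridian λ₀ = 6×29 − 183 = -9°.
EPSG code: 32629.

Zone 29N (EPSG:32629), central meridian -9°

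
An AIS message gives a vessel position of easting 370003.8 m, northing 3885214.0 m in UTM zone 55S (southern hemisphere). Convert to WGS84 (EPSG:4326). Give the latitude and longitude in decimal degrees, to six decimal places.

Zone 55S: λ₀ = 147°, k₀ = 0.9996, false easting 500000 m, false northing 10000000 m.
Meridian distance M = (N − FN)/k₀ = -6117232.9 m.
Inverse transverse Mercator on WGS84 gives φ = -55.16260006°, λ = 144.95940070°.

lat -55.162600°, lon 144.959401°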